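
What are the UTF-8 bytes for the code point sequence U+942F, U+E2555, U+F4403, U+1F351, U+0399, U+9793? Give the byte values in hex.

U+942F: 3-byte form → E9 90 AF.
U+E2555: 4-byte form → F3 A2 95 95.
U+F4403: 4-byte form → F3 B4 90 83.
U+1F351: 4-byte form → F0 9F 8D 91.
U+0399: 2-byte form → CE 99.
U+9793: 3-byte form → E9 9E 93.
Concatenated (20 bytes): E9 90 AF F3 A2 95 95 F3 B4 90 83 F0 9F 8D 91 CE 99 E9 9E 93.

E9 90 AF F3 A2 95 95 F3 B4 90 83 F0 9F 8D 91 CE 99 E9 9E 93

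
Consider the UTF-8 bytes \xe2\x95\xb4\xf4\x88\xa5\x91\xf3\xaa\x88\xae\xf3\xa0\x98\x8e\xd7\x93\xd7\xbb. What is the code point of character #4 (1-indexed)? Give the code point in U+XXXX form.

Offset 0: leading byte 0xE2 = 11100010 → 3-byte char #1 = E2 95 B4.
Offset 3: leading byte 0xF4 = 11110100 → 4-byte char #2 = F4 88 A5 91.
Offset 7: leading byte 0xF3 = 11110011 → 4-byte char #3 = F3 AA 88 AE.
Offset 11: leading byte 0xF3 = 11110011 → 4-byte char #4 = F3 A0 98 8E.
Leading byte 0xF3 = 11110011 matches 11110xxx → 4-byte sequence.
Byte 1: 0xF3 = 11110011, payload 011 (3 bits).
Byte 2: 0xA0 = 10100000 (10xxxxxx ✓), payload 100000.
Byte 3: 0x98 = 10011000 (10xxxxxx ✓), payload 011000.
Byte 4: 0x8E = 10001110 (10xxxxxx ✓), payload 001110.
Concatenate: 011100000011000001110 = 0xE060E (21 bits → U+E060E).

U+E060E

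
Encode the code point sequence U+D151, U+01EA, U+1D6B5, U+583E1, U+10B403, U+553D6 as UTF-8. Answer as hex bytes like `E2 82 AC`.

ED 85 91 C7 AA F0 9D 9A B5 F1 98 8F A1 F4 8B 90 83 F1 95 8F 96

U+D151: 3-byte form → ED 85 91.
U+01EA: 2-byte form → C7 AA.
U+1D6B5: 4-byte form → F0 9D 9A B5.
U+583E1: 4-byte form → F1 98 8F A1.
U+10B403: 4-byte form → F4 8B 90 83.
U+553D6: 4-byte form → F1 95 8F 96.
Concatenated (21 bytes): ED 85 91 C7 AA F0 9D 9A B5 F1 98 8F A1 F4 8B 90 83 F1 95 8F 96.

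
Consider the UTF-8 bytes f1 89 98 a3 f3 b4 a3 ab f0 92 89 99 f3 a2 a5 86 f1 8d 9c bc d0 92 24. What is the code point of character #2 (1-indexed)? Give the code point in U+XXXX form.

Offset 0: leading byte 0xF1 = 11110001 → 4-byte char #1 = F1 89 98 A3.
Offset 4: leading byte 0xF3 = 11110011 → 4-byte char #2 = F3 B4 A3 AB.
Leading byte 0xF3 = 11110011 matches 11110xxx → 4-byte sequence.
Byte 1: 0xF3 = 11110011, payload 011 (3 bits).
Byte 2: 0xB4 = 10110100 (10xxxxxx ✓), payload 110100.
Byte 3: 0xA3 = 10100011 (10xxxxxx ✓), payload 100011.
Byte 4: 0xAB = 10101011 (10xxxxxx ✓), payload 101011.
Concatenate: 011110100100011101011 = 0xF48EB (21 bits → U+F48EB).

U+F48EB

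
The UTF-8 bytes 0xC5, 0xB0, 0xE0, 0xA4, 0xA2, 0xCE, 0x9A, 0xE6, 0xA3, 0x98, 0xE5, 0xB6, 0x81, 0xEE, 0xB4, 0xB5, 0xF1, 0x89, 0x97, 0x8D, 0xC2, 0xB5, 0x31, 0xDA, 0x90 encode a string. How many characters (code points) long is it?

Byte at offset 0: 0xC5 = 11000101 → 2-byte char (#1). Advance 2.
Byte at offset 2: 0xE0 = 11100000 → 3-byte char (#2). Advance 3.
Byte at offset 5: 0xCE = 11001110 → 2-byte char (#3). Advance 2.
Byte at offset 7: 0xE6 = 11100110 → 3-byte char (#4). Advance 3.
Byte at offset 10: 0xE5 = 11100101 → 3-byte char (#5). Advance 3.
Byte at offset 13: 0xEE = 11101110 → 3-byte char (#6). Advance 3.
Byte at offset 16: 0xF1 = 11110001 → 4-byte char (#7). Advance 4.
Byte at offset 20: 0xC2 = 11000010 → 2-byte char (#8). Advance 2.
Byte at offset 22: 0x31 = 00110001 → 1-byte char (#9). Advance 1.
Byte at offset 23: 0xDA = 11011010 → 2-byte char (#10). Advance 2.
Reached end at offset 25 after 10 code points.

10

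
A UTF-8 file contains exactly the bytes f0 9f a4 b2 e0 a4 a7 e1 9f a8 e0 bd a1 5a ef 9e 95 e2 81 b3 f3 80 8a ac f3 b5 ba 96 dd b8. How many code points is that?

Byte at offset 0: 0xF0 = 11110000 → 4-byte char (#1). Advance 4.
Byte at offset 4: 0xE0 = 11100000 → 3-byte char (#2). Advance 3.
Byte at offset 7: 0xE1 = 11100001 → 3-byte char (#3). Advance 3.
Byte at offset 10: 0xE0 = 11100000 → 3-byte char (#4). Advance 3.
Byte at offset 13: 0x5A = 01011010 → 1-byte char (#5). Advance 1.
Byte at offset 14: 0xEF = 11101111 → 3-byte char (#6). Advance 3.
Byte at offset 17: 0xE2 = 11100010 → 3-byte char (#7). Advance 3.
Byte at offset 20: 0xF3 = 11110011 → 4-byte char (#8). Advance 4.
Byte at offset 24: 0xF3 = 11110011 → 4-byte char (#9). Advance 4.
Byte at offset 28: 0xDD = 11011101 → 2-byte char (#10). Advance 2.
Reached end at offset 30 after 10 code points.

10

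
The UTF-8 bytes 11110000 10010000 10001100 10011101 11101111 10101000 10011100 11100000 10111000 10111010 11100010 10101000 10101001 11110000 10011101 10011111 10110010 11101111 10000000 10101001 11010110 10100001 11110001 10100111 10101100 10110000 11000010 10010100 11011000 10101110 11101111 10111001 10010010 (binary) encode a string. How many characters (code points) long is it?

Byte at offset 0: 0xF0 = 11110000 → 4-byte char (#1). Advance 4.
Byte at offset 4: 0xEF = 11101111 → 3-byte char (#2). Advance 3.
Byte at offset 7: 0xE0 = 11100000 → 3-byte char (#3). Advance 3.
Byte at offset 10: 0xE2 = 11100010 → 3-byte char (#4). Advance 3.
Byte at offset 13: 0xF0 = 11110000 → 4-byte char (#5). Advance 4.
Byte at offset 17: 0xEF = 11101111 → 3-byte char (#6). Advance 3.
Byte at offset 20: 0xD6 = 11010110 → 2-byte char (#7). Advance 2.
Byte at offset 22: 0xF1 = 11110001 → 4-byte char (#8). Advance 4.
Byte at offset 26: 0xC2 = 11000010 → 2-byte char (#9). Advance 2.
Byte at offset 28: 0xD8 = 11011000 → 2-byte char (#10). Advance 2.
Byte at offset 30: 0xEF = 11101111 → 3-byte char (#11). Advance 3.
Reached end at offset 33 after 11 code points.

11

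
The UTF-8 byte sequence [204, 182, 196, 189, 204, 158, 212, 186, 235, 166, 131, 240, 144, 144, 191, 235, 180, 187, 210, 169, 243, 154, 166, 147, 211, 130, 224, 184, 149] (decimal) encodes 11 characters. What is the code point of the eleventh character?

U+0E15

Offset 0: leading byte 0xCC = 11001100 → 2-byte char #1 = CC B6.
Offset 2: leading byte 0xC4 = 11000100 → 2-byte char #2 = C4 BD.
Offset 4: leading byte 0xCC = 11001100 → 2-byte char #3 = CC 9E.
Offset 6: leading byte 0xD4 = 11010100 → 2-byte char #4 = D4 BA.
Offset 8: leading byte 0xEB = 11101011 → 3-byte char #5 = EB A6 83.
Offset 11: leading byte 0xF0 = 11110000 → 4-byte char #6 = F0 90 90 BF.
Offset 15: leading byte 0xEB = 11101011 → 3-byte char #7 = EB B4 BB.
Offset 18: leading byte 0xD2 = 11010010 → 2-byte char #8 = D2 A9.
Offset 20: leading byte 0xF3 = 11110011 → 4-byte char #9 = F3 9A A6 93.
Offset 24: leading byte 0xD3 = 11010011 → 2-byte char #10 = D3 82.
Offset 26: leading byte 0xE0 = 11100000 → 3-byte char #11 = E0 B8 95.
Leading byte 0xE0 = 11100000 matches 1110xxxx → 3-byte sequence.
Byte 1: 0xE0 = 11100000, payload 0000 (4 bits).
Byte 2: 0xB8 = 10111000 (10xxxxxx ✓), payload 111000.
Byte 3: 0x95 = 10010101 (10xxxxxx ✓), payload 010101.
Concatenate: 0000111000010101 = 0xE15 (16 bits → U+0E15).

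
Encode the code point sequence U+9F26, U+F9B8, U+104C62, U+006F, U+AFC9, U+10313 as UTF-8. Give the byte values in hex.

E9 BC A6 EF A6 B8 F4 84 B1 A2 6F EA BF 89 F0 90 8C 93

U+9F26: 3-byte form → E9 BC A6.
U+F9B8: 3-byte form → EF A6 B8.
U+104C62: 4-byte form → F4 84 B1 A2.
U+006F: 1-byte form → 6F.
U+AFC9: 3-byte form → EA BF 89.
U+10313: 4-byte form → F0 90 8C 93.
Concatenated (18 bytes): E9 BC A6 EF A6 B8 F4 84 B1 A2 6F EA BF 89 F0 90 8C 93.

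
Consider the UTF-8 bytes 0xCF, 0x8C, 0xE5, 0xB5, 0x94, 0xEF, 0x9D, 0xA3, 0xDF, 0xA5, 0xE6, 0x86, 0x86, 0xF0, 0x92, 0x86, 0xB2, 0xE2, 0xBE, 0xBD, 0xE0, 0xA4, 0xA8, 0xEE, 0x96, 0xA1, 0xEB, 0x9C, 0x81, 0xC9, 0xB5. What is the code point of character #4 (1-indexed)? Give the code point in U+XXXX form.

Offset 0: leading byte 0xCF = 11001111 → 2-byte char #1 = CF 8C.
Offset 2: leading byte 0xE5 = 11100101 → 3-byte char #2 = E5 B5 94.
Offset 5: leading byte 0xEF = 11101111 → 3-byte char #3 = EF 9D A3.
Offset 8: leading byte 0xDF = 11011111 → 2-byte char #4 = DF A5.
Leading byte 0xDF = 11011111 matches 110xxxxx → 2-byte sequence.
Byte 1: 0xDF = 11011111, payload 11111 (5 bits).
Byte 2: 0xA5 = 10100101 (10xxxxxx ✓), payload 100101.
Concatenate: 11111100101 = 0x7E5 (11 bits → U+07E5).

U+07E5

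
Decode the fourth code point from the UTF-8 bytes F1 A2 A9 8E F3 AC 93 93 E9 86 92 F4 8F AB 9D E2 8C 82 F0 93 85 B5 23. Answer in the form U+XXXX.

U+10FADD

Offset 0: leading byte 0xF1 = 11110001 → 4-byte char #1 = F1 A2 A9 8E.
Offset 4: leading byte 0xF3 = 11110011 → 4-byte char #2 = F3 AC 93 93.
Offset 8: leading byte 0xE9 = 11101001 → 3-byte char #3 = E9 86 92.
Offset 11: leading byte 0xF4 = 11110100 → 4-byte char #4 = F4 8F AB 9D.
Leading byte 0xF4 = 11110100 matches 11110xxx → 4-byte sequence.
Byte 1: 0xF4 = 11110100, payload 100 (3 bits).
Byte 2: 0x8F = 10001111 (10xxxxxx ✓), payload 001111.
Byte 3: 0xAB = 10101011 (10xxxxxx ✓), payload 101011.
Byte 4: 0x9D = 10011101 (10xxxxxx ✓), payload 011101.
Concatenate: 100001111101011011101 = 0x10FADD (21 bits → U+10FADD).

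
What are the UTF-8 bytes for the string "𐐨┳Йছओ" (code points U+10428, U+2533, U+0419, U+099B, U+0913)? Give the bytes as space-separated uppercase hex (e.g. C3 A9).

U+10428: 4-byte form → F0 90 90 A8.
U+2533: 3-byte form → E2 94 B3.
U+0419: 2-byte form → D0 99.
U+099B: 3-byte form → E0 A6 9B.
U+0913: 3-byte form → E0 A4 93.
Concatenated (15 bytes): F0 90 90 A8 E2 94 B3 D0 99 E0 A6 9B E0 A4 93.

F0 90 90 A8 E2 94 B3 D0 99 E0 A6 9B E0 A4 93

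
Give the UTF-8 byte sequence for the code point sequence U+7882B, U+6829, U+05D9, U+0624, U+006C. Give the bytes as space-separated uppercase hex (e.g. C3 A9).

F1 B8 A0 AB E6 A0 A9 D7 99 D8 A4 6C

U+7882B: 4-byte form → F1 B8 A0 AB.
U+6829: 3-byte form → E6 A0 A9.
U+05D9: 2-byte form → D7 99.
U+0624: 2-byte form → D8 A4.
U+006C: 1-byte form → 6C.
Concatenated (12 bytes): F1 B8 A0 AB E6 A0 A9 D7 99 D8 A4 6C.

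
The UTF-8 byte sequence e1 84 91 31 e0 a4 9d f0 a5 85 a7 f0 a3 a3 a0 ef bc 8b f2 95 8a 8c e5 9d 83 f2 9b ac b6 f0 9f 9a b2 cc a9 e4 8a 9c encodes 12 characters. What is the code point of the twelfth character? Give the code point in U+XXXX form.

U+429C

Offset 0: leading byte 0xE1 = 11100001 → 3-byte char #1 = E1 84 91.
Offset 3: leading byte 0x31 = 00110001 → 1-byte char #2 = 31.
Offset 4: leading byte 0xE0 = 11100000 → 3-byte char #3 = E0 A4 9D.
Offset 7: leading byte 0xF0 = 11110000 → 4-byte char #4 = F0 A5 85 A7.
Offset 11: leading byte 0xF0 = 11110000 → 4-byte char #5 = F0 A3 A3 A0.
Offset 15: leading byte 0xEF = 11101111 → 3-byte char #6 = EF BC 8B.
Offset 18: leading byte 0xF2 = 11110010 → 4-byte char #7 = F2 95 8A 8C.
Offset 22: leading byte 0xE5 = 11100101 → 3-byte char #8 = E5 9D 83.
Offset 25: leading byte 0xF2 = 11110010 → 4-byte char #9 = F2 9B AC B6.
Offset 29: leading byte 0xF0 = 11110000 → 4-byte char #10 = F0 9F 9A B2.
Offset 33: leading byte 0xCC = 11001100 → 2-byte char #11 = CC A9.
Offset 35: leading byte 0xE4 = 11100100 → 3-byte char #12 = E4 8A 9C.
Leading byte 0xE4 = 11100100 matches 1110xxxx → 3-byte sequence.
Byte 1: 0xE4 = 11100100, payload 0100 (4 bits).
Byte 2: 0x8A = 10001010 (10xxxxxx ✓), payload 001010.
Byte 3: 0x9C = 10011100 (10xxxxxx ✓), payload 011100.
Concatenate: 0100001010011100 = 0x429C (16 bits → U+429C).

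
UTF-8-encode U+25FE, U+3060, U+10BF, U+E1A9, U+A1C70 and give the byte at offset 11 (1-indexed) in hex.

1-indexed offset 11 is 0-indexed offset 10.
U+25FE → 3-byte form E2 97 BE at offsets 0–2.
U+3060 → 3-byte form E3 81 A0 at offsets 3–5.
U+10BF → 3-byte form E1 82 BF at offsets 6–8.
U+E1A9 → 3-byte form EE 86 A9 at offsets 9–11.
Offset 10 falls in char 4's range; it's byte 2 of EE 86 A9 = 0x86.

0x86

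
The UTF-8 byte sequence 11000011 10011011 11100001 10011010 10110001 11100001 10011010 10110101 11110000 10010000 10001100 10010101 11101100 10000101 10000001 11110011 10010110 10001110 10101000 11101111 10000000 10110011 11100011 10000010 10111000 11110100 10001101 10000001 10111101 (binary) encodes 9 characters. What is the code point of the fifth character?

Offset 0: leading byte 0xC3 = 11000011 → 2-byte char #1 = C3 9B.
Offset 2: leading byte 0xE1 = 11100001 → 3-byte char #2 = E1 9A B1.
Offset 5: leading byte 0xE1 = 11100001 → 3-byte char #3 = E1 9A B5.
Offset 8: leading byte 0xF0 = 11110000 → 4-byte char #4 = F0 90 8C 95.
Offset 12: leading byte 0xEC = 11101100 → 3-byte char #5 = EC 85 81.
Leading byte 0xEC = 11101100 matches 1110xxxx → 3-byte sequence.
Byte 1: 0xEC = 11101100, payload 1100 (4 bits).
Byte 2: 0x85 = 10000101 (10xxxxxx ✓), payload 000101.
Byte 3: 0x81 = 10000001 (10xxxxxx ✓), payload 000001.
Concatenate: 1100000101000001 = 0xC141 (16 bits → U+C141).

U+C141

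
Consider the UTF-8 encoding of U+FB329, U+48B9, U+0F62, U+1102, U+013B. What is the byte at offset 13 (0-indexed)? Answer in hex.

U+FB329 → 4-byte form F3 BB 8C A9 at offsets 0–3.
U+48B9 → 3-byte form E4 A2 B9 at offsets 4–6.
U+0F62 → 3-byte form E0 BD A2 at offsets 7–9.
U+1102 → 3-byte form E1 84 82 at offsets 10–12.
U+013B → 2-byte form C4 BB at offsets 13–14.
Offset 13 falls in char 5's range; it's byte 1 of C4 BB = 0xC4.

0xC4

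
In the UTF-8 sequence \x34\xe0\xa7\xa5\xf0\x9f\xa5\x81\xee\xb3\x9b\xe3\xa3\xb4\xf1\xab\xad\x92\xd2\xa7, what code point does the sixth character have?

U+6BB52

Offset 0: leading byte 0x34 = 00110100 → 1-byte char #1 = 34.
Offset 1: leading byte 0xE0 = 11100000 → 3-byte char #2 = E0 A7 A5.
Offset 4: leading byte 0xF0 = 11110000 → 4-byte char #3 = F0 9F A5 81.
Offset 8: leading byte 0xEE = 11101110 → 3-byte char #4 = EE B3 9B.
Offset 11: leading byte 0xE3 = 11100011 → 3-byte char #5 = E3 A3 B4.
Offset 14: leading byte 0xF1 = 11110001 → 4-byte char #6 = F1 AB AD 92.
Leading byte 0xF1 = 11110001 matches 11110xxx → 4-byte sequence.
Byte 1: 0xF1 = 11110001, payload 001 (3 bits).
Byte 2: 0xAB = 10101011 (10xxxxxx ✓), payload 101011.
Byte 3: 0xAD = 10101101 (10xxxxxx ✓), payload 101101.
Byte 4: 0x92 = 10010010 (10xxxxxx ✓), payload 010010.
Concatenate: 001101011101101010010 = 0x6BB52 (21 bits → U+6BB52).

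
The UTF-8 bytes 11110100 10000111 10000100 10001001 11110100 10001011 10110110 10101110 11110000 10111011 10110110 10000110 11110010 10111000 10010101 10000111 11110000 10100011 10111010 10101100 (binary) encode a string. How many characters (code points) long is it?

Byte at offset 0: 0xF4 = 11110100 → 4-byte char (#1). Advance 4.
Byte at offset 4: 0xF4 = 11110100 → 4-byte char (#2). Advance 4.
Byte at offset 8: 0xF0 = 11110000 → 4-byte char (#3). Advance 4.
Byte at offset 12: 0xF2 = 11110010 → 4-byte char (#4). Advance 4.
Byte at offset 16: 0xF0 = 11110000 → 4-byte char (#5). Advance 4.
Reached end at offset 20 after 5 code points.

5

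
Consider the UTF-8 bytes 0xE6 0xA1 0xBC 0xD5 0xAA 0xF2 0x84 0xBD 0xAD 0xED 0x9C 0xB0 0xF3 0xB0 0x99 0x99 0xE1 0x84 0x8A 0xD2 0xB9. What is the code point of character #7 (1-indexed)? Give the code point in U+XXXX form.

U+04B9

Offset 0: leading byte 0xE6 = 11100110 → 3-byte char #1 = E6 A1 BC.
Offset 3: leading byte 0xD5 = 11010101 → 2-byte char #2 = D5 AA.
Offset 5: leading byte 0xF2 = 11110010 → 4-byte char #3 = F2 84 BD AD.
Offset 9: leading byte 0xED = 11101101 → 3-byte char #4 = ED 9C B0.
Offset 12: leading byte 0xF3 = 11110011 → 4-byte char #5 = F3 B0 99 99.
Offset 16: leading byte 0xE1 = 11100001 → 3-byte char #6 = E1 84 8A.
Offset 19: leading byte 0xD2 = 11010010 → 2-byte char #7 = D2 B9.
Leading byte 0xD2 = 11010010 matches 110xxxxx → 2-byte sequence.
Byte 1: 0xD2 = 11010010, payload 10010 (5 bits).
Byte 2: 0xB9 = 10111001 (10xxxxxx ✓), payload 111001.
Concatenate: 10010111001 = 0x4B9 (11 bits → U+04B9).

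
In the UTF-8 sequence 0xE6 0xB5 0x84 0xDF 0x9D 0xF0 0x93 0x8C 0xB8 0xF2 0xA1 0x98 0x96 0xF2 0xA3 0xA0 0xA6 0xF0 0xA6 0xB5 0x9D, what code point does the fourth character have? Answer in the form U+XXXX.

Offset 0: leading byte 0xE6 = 11100110 → 3-byte char #1 = E6 B5 84.
Offset 3: leading byte 0xDF = 11011111 → 2-byte char #2 = DF 9D.
Offset 5: leading byte 0xF0 = 11110000 → 4-byte char #3 = F0 93 8C B8.
Offset 9: leading byte 0xF2 = 11110010 → 4-byte char #4 = F2 A1 98 96.
Leading byte 0xF2 = 11110010 matches 11110xxx → 4-byte sequence.
Byte 1: 0xF2 = 11110010, payload 010 (3 bits).
Byte 2: 0xA1 = 10100001 (10xxxxxx ✓), payload 100001.
Byte 3: 0x98 = 10011000 (10xxxxxx ✓), payload 011000.
Byte 4: 0x96 = 10010110 (10xxxxxx ✓), payload 010110.
Concatenate: 010100001011000010110 = 0xA1616 (21 bits → U+A1616).

U+A1616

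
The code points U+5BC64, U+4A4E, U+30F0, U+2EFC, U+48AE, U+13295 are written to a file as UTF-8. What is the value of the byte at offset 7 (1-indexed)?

1-indexed offset 7 is 0-indexed offset 6.
U+5BC64 → 4-byte form F1 9B B1 A4 at offsets 0–3.
U+4A4E → 3-byte form E4 A9 8E at offsets 4–6.
Offset 6 falls in char 2's range; it's byte 3 of E4 A9 8E = 0x8E.

0x8E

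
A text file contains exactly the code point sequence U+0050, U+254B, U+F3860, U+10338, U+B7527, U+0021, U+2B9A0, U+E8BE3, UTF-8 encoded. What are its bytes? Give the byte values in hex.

50 E2 95 8B F3 B3 A1 A0 F0 90 8C B8 F2 B7 94 A7 21 F0 AB A6 A0 F3 A8 AF A3

U+0050: 1-byte form → 50.
U+254B: 3-byte form → E2 95 8B.
U+F3860: 4-byte form → F3 B3 A1 A0.
U+10338: 4-byte form → F0 90 8C B8.
U+B7527: 4-byte form → F2 B7 94 A7.
U+0021: 1-byte form → 21.
U+2B9A0: 4-byte form → F0 AB A6 A0.
U+E8BE3: 4-byte form → F3 A8 AF A3.
Concatenated (25 bytes): 50 E2 95 8B F3 B3 A1 A0 F0 90 8C B8 F2 B7 94 A7 21 F0 AB A6 A0 F3 A8 AF A3.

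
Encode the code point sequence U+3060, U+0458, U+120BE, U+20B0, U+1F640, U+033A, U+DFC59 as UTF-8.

E3 81 A0 D1 98 F0 92 82 BE E2 82 B0 F0 9F 99 80 CC BA F3 9F B1 99

U+3060: 3-byte form → E3 81 A0.
U+0458: 2-byte form → D1 98.
U+120BE: 4-byte form → F0 92 82 BE.
U+20B0: 3-byte form → E2 82 B0.
U+1F640: 4-byte form → F0 9F 99 80.
U+033A: 2-byte form → CC BA.
U+DFC59: 4-byte form → F3 9F B1 99.
Concatenated (22 bytes): E3 81 A0 D1 98 F0 92 82 BE E2 82 B0 F0 9F 99 80 CC BA F3 9F B1 99.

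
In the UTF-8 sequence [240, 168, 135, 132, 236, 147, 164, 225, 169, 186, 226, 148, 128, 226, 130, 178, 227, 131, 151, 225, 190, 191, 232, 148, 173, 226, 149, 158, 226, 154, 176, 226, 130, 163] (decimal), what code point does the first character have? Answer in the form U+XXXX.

Offset 0: leading byte 0xF0 = 11110000 → 4-byte char #1 = F0 A8 87 84.
Leading byte 0xF0 = 11110000 matches 11110xxx → 4-byte sequence.
Byte 1: 0xF0 = 11110000, payload 000 (3 bits).
Byte 2: 0xA8 = 10101000 (10xxxxxx ✓), payload 101000.
Byte 3: 0x87 = 10000111 (10xxxxxx ✓), payload 000111.
Byte 4: 0x84 = 10000100 (10xxxxxx ✓), payload 000100.
Concatenate: 000101000000111000100 = 0x281C4 (21 bits → U+281C4).

U+281C4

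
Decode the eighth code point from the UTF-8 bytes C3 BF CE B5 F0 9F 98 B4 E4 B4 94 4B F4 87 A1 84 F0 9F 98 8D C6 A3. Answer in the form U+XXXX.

U+01A3

Offset 0: leading byte 0xC3 = 11000011 → 2-byte char #1 = C3 BF.
Offset 2: leading byte 0xCE = 11001110 → 2-byte char #2 = CE B5.
Offset 4: leading byte 0xF0 = 11110000 → 4-byte char #3 = F0 9F 98 B4.
Offset 8: leading byte 0xE4 = 11100100 → 3-byte char #4 = E4 B4 94.
Offset 11: leading byte 0x4B = 01001011 → 1-byte char #5 = 4B.
Offset 12: leading byte 0xF4 = 11110100 → 4-byte char #6 = F4 87 A1 84.
Offset 16: leading byte 0xF0 = 11110000 → 4-byte char #7 = F0 9F 98 8D.
Offset 20: leading byte 0xC6 = 11000110 → 2-byte char #8 = C6 A3.
Leading byte 0xC6 = 11000110 matches 110xxxxx → 2-byte sequence.
Byte 1: 0xC6 = 11000110, payload 00110 (5 bits).
Byte 2: 0xA3 = 10100011 (10xxxxxx ✓), payload 100011.
Concatenate: 00110100011 = 0x1A3 (11 bits → U+01A3).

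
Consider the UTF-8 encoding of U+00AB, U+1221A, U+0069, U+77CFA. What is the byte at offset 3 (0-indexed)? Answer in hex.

0x92

U+00AB → 2-byte form C2 AB at offsets 0–1.
U+1221A → 4-byte form F0 92 88 9A at offsets 2–5.
Offset 3 falls in char 2's range; it's byte 2 of F0 92 88 9A = 0x92.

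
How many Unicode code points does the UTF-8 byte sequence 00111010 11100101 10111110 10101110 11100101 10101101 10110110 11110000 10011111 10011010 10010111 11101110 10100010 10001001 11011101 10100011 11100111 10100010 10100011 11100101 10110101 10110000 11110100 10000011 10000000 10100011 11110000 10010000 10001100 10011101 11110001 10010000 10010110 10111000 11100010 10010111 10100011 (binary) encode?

12

Byte at offset 0: 0x3A = 00111010 → 1-byte char (#1). Advance 1.
Byte at offset 1: 0xE5 = 11100101 → 3-byte char (#2). Advance 3.
Byte at offset 4: 0xE5 = 11100101 → 3-byte char (#3). Advance 3.
Byte at offset 7: 0xF0 = 11110000 → 4-byte char (#4). Advance 4.
Byte at offset 11: 0xEE = 11101110 → 3-byte char (#5). Advance 3.
Byte at offset 14: 0xDD = 11011101 → 2-byte char (#6). Advance 2.
Byte at offset 16: 0xE7 = 11100111 → 3-byte char (#7). Advance 3.
Byte at offset 19: 0xE5 = 11100101 → 3-byte char (#8). Advance 3.
Byte at offset 22: 0xF4 = 11110100 → 4-byte char (#9). Advance 4.
Byte at offset 26: 0xF0 = 11110000 → 4-byte char (#10). Advance 4.
Byte at offset 30: 0xF1 = 11110001 → 4-byte char (#11). Advance 4.
Byte at offset 34: 0xE2 = 11100010 → 3-byte char (#12). Advance 3.
Reached end at offset 37 after 12 code points.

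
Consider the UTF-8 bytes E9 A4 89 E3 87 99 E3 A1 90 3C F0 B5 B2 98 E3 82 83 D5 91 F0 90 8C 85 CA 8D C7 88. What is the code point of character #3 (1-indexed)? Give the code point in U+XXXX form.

Offset 0: leading byte 0xE9 = 11101001 → 3-byte char #1 = E9 A4 89.
Offset 3: leading byte 0xE3 = 11100011 → 3-byte char #2 = E3 87 99.
Offset 6: leading byte 0xE3 = 11100011 → 3-byte char #3 = E3 A1 90.
Leading byte 0xE3 = 11100011 matches 1110xxxx → 3-byte sequence.
Byte 1: 0xE3 = 11100011, payload 0011 (4 bits).
Byte 2: 0xA1 = 10100001 (10xxxxxx ✓), payload 100001.
Byte 3: 0x90 = 10010000 (10xxxxxx ✓), payload 010000.
Concatenate: 0011100001010000 = 0x3850 (16 bits → U+3850).

U+3850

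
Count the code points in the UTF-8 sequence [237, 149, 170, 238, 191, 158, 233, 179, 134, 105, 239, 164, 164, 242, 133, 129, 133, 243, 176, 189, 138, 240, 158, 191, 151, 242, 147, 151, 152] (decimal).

Byte at offset 0: 0xED = 11101101 → 3-byte char (#1). Advance 3.
Byte at offset 3: 0xEE = 11101110 → 3-byte char (#2). Advance 3.
Byte at offset 6: 0xE9 = 11101001 → 3-byte char (#3). Advance 3.
Byte at offset 9: 0x69 = 01101001 → 1-byte char (#4). Advance 1.
Byte at offset 10: 0xEF = 11101111 → 3-byte char (#5). Advance 3.
Byte at offset 13: 0xF2 = 11110010 → 4-byte char (#6). Advance 4.
Byte at offset 17: 0xF3 = 11110011 → 4-byte char (#7). Advance 4.
Byte at offset 21: 0xF0 = 11110000 → 4-byte char (#8). Advance 4.
Byte at offset 25: 0xF2 = 11110010 → 4-byte char (#9). Advance 4.
Reached end at offset 29 after 9 code points.

9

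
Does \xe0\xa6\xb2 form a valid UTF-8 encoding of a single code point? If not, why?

valid

Leading byte 0xE0 = 11100000 → 3-byte form.
Continuation bytes 0xA6=10100110, 0xB2=10110010 all match 10xxxxxx.
Decoded value 0x9B2 is ≥ 0x800 (shortest form) and not a surrogate.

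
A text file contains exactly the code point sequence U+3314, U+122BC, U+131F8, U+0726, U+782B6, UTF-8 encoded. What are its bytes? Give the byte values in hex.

U+3314: 3-byte form → E3 8C 94.
U+122BC: 4-byte form → F0 92 8A BC.
U+131F8: 4-byte form → F0 93 87 B8.
U+0726: 2-byte form → DC A6.
U+782B6: 4-byte form → F1 B8 8A B6.
Concatenated (17 bytes): E3 8C 94 F0 92 8A BC F0 93 87 B8 DC A6 F1 B8 8A B6.

E3 8C 94 F0 92 8A BC F0 93 87 B8 DC A6 F1 B8 8A B6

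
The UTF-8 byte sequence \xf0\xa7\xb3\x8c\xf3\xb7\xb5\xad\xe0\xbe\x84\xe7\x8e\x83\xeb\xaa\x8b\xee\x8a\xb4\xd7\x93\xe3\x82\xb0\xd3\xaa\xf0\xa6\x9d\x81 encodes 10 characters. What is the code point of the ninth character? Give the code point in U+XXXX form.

Offset 0: leading byte 0xF0 = 11110000 → 4-byte char #1 = F0 A7 B3 8C.
Offset 4: leading byte 0xF3 = 11110011 → 4-byte char #2 = F3 B7 B5 AD.
Offset 8: leading byte 0xE0 = 11100000 → 3-byte char #3 = E0 BE 84.
Offset 11: leading byte 0xE7 = 11100111 → 3-byte char #4 = E7 8E 83.
Offset 14: leading byte 0xEB = 11101011 → 3-byte char #5 = EB AA 8B.
Offset 17: leading byte 0xEE = 11101110 → 3-byte char #6 = EE 8A B4.
Offset 20: leading byte 0xD7 = 11010111 → 2-byte char #7 = D7 93.
Offset 22: leading byte 0xE3 = 11100011 → 3-byte char #8 = E3 82 B0.
Offset 25: leading byte 0xD3 = 11010011 → 2-byte char #9 = D3 AA.
Leading byte 0xD3 = 11010011 matches 110xxxxx → 2-byte sequence.
Byte 1: 0xD3 = 11010011, payload 10011 (5 bits).
Byte 2: 0xAA = 10101010 (10xxxxxx ✓), payload 101010.
Concatenate: 10011101010 = 0x4EA (11 bits → U+04EA).

U+04EA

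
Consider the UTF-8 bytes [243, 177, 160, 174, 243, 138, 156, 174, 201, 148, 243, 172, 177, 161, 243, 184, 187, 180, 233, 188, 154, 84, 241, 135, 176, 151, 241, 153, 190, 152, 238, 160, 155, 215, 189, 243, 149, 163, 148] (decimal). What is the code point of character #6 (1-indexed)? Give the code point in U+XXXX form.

Offset 0: leading byte 0xF3 = 11110011 → 4-byte char #1 = F3 B1 A0 AE.
Offset 4: leading byte 0xF3 = 11110011 → 4-byte char #2 = F3 8A 9C AE.
Offset 8: leading byte 0xC9 = 11001001 → 2-byte char #3 = C9 94.
Offset 10: leading byte 0xF3 = 11110011 → 4-byte char #4 = F3 AC B1 A1.
Offset 14: leading byte 0xF3 = 11110011 → 4-byte char #5 = F3 B8 BB B4.
Offset 18: leading byte 0xE9 = 11101001 → 3-byte char #6 = E9 BC 9A.
Leading byte 0xE9 = 11101001 matches 1110xxxx → 3-byte sequence.
Byte 1: 0xE9 = 11101001, payload 1001 (4 bits).
Byte 2: 0xBC = 10111100 (10xxxxxx ✓), payload 111100.
Byte 3: 0x9A = 10011010 (10xxxxxx ✓), payload 011010.
Concatenate: 1001111100011010 = 0x9F1A (16 bits → U+9F1A).

U+9F1A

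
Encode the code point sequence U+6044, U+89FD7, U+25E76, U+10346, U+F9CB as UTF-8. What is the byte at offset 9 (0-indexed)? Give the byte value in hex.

U+6044 → 3-byte form E6 81 84 at offsets 0–2.
U+89FD7 → 4-byte form F2 89 BF 97 at offsets 3–6.
U+25E76 → 4-byte form F0 A5 B9 B6 at offsets 7–10.
Offset 9 falls in char 3's range; it's byte 3 of F0 A5 B9 B6 = 0xB9.

0xB9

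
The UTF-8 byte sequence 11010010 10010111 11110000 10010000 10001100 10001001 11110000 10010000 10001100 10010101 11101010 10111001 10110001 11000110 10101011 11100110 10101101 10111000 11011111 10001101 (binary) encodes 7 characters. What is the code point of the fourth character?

Offset 0: leading byte 0xD2 = 11010010 → 2-byte char #1 = D2 97.
Offset 2: leading byte 0xF0 = 11110000 → 4-byte char #2 = F0 90 8C 89.
Offset 6: leading byte 0xF0 = 11110000 → 4-byte char #3 = F0 90 8C 95.
Offset 10: leading byte 0xEA = 11101010 → 3-byte char #4 = EA B9 B1.
Leading byte 0xEA = 11101010 matches 1110xxxx → 3-byte sequence.
Byte 1: 0xEA = 11101010, payload 1010 (4 bits).
Byte 2: 0xB9 = 10111001 (10xxxxxx ✓), payload 111001.
Byte 3: 0xB1 = 10110001 (10xxxxxx ✓), payload 110001.
Concatenate: 1010111001110001 = 0xAE71 (16 bits → U+AE71).

U+AE71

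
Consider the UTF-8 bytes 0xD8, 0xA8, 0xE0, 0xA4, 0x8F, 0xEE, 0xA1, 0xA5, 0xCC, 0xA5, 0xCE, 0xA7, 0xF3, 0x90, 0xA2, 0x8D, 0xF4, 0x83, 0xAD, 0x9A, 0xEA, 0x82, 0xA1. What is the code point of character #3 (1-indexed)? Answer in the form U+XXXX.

Offset 0: leading byte 0xD8 = 11011000 → 2-byte char #1 = D8 A8.
Offset 2: leading byte 0xE0 = 11100000 → 3-byte char #2 = E0 A4 8F.
Offset 5: leading byte 0xEE = 11101110 → 3-byte char #3 = EE A1 A5.
Leading byte 0xEE = 11101110 matches 1110xxxx → 3-byte sequence.
Byte 1: 0xEE = 11101110, payload 1110 (4 bits).
Byte 2: 0xA1 = 10100001 (10xxxxxx ✓), payload 100001.
Byte 3: 0xA5 = 10100101 (10xxxxxx ✓), payload 100101.
Concatenate: 1110100001100101 = 0xE865 (16 bits → U+E865).

U+E865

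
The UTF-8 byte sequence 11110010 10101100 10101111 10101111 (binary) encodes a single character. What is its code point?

U+ACBEF

Leading byte 0xF2 = 11110010 matches 11110xxx → 4-byte sequence.
Byte 1: 0xF2 = 11110010, payload 010 (3 bits).
Byte 2: 0xAC = 10101100 (10xxxxxx ✓), payload 101100.
Byte 3: 0xAF = 10101111 (10xxxxxx ✓), payload 101111.
Byte 4: 0xAF = 10101111 (10xxxxxx ✓), payload 101111.
Concatenate: 010101100101111101111 = 0xACBEF (21 bits → U+ACBEF).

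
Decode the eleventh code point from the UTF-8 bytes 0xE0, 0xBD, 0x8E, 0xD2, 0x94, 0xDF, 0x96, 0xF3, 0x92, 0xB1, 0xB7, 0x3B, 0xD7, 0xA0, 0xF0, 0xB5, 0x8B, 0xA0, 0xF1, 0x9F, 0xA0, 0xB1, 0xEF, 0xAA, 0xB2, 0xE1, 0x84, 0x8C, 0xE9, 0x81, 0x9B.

U+905B

Offset 0: leading byte 0xE0 = 11100000 → 3-byte char #1 = E0 BD 8E.
Offset 3: leading byte 0xD2 = 11010010 → 2-byte char #2 = D2 94.
Offset 5: leading byte 0xDF = 11011111 → 2-byte char #3 = DF 96.
Offset 7: leading byte 0xF3 = 11110011 → 4-byte char #4 = F3 92 B1 B7.
Offset 11: leading byte 0x3B = 00111011 → 1-byte char #5 = 3B.
Offset 12: leading byte 0xD7 = 11010111 → 2-byte char #6 = D7 A0.
Offset 14: leading byte 0xF0 = 11110000 → 4-byte char #7 = F0 B5 8B A0.
Offset 18: leading byte 0xF1 = 11110001 → 4-byte char #8 = F1 9F A0 B1.
Offset 22: leading byte 0xEF = 11101111 → 3-byte char #9 = EF AA B2.
Offset 25: leading byte 0xE1 = 11100001 → 3-byte char #10 = E1 84 8C.
Offset 28: leading byte 0xE9 = 11101001 → 3-byte char #11 = E9 81 9B.
Leading byte 0xE9 = 11101001 matches 1110xxxx → 3-byte sequence.
Byte 1: 0xE9 = 11101001, payload 1001 (4 bits).
Byte 2: 0x81 = 10000001 (10xxxxxx ✓), payload 000001.
Byte 3: 0x9B = 10011011 (10xxxxxx ✓), payload 011011.
Concatenate: 1001000001011011 = 0x905B (16 bits → U+905B).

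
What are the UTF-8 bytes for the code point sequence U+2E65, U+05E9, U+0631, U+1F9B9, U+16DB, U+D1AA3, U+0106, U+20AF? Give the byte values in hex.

E2 B9 A5 D7 A9 D8 B1 F0 9F A6 B9 E1 9B 9B F3 91 AA A3 C4 86 E2 82 AF

U+2E65: 3-byte form → E2 B9 A5.
U+05E9: 2-byte form → D7 A9.
U+0631: 2-byte form → D8 B1.
U+1F9B9: 4-byte form → F0 9F A6 B9.
U+16DB: 3-byte form → E1 9B 9B.
U+D1AA3: 4-byte form → F3 91 AA A3.
U+0106: 2-byte form → C4 86.
U+20AF: 3-byte form → E2 82 AF.
Concatenated (23 bytes): E2 B9 A5 D7 A9 D8 B1 F0 9F A6 B9 E1 9B 9B F3 91 AA A3 C4 86 E2 82 AF.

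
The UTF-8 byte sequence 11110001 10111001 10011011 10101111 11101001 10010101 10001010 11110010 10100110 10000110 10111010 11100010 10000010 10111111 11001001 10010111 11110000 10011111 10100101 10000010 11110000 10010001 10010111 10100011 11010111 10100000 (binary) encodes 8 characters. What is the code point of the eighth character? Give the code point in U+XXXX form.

Offset 0: leading byte 0xF1 = 11110001 → 4-byte char #1 = F1 B9 9B AF.
Offset 4: leading byte 0xE9 = 11101001 → 3-byte char #2 = E9 95 8A.
Offset 7: leading byte 0xF2 = 11110010 → 4-byte char #3 = F2 A6 86 BA.
Offset 11: leading byte 0xE2 = 11100010 → 3-byte char #4 = E2 82 BF.
Offset 14: leading byte 0xC9 = 11001001 → 2-byte char #5 = C9 97.
Offset 16: leading byte 0xF0 = 11110000 → 4-byte char #6 = F0 9F A5 82.
Offset 20: leading byte 0xF0 = 11110000 → 4-byte char #7 = F0 91 97 A3.
Offset 24: leading byte 0xD7 = 11010111 → 2-byte char #8 = D7 A0.
Leading byte 0xD7 = 11010111 matches 110xxxxx → 2-byte sequence.
Byte 1: 0xD7 = 11010111, payload 10111 (5 bits).
Byte 2: 0xA0 = 10100000 (10xxxxxx ✓), payload 100000.
Concatenate: 10111100000 = 0x5E0 (11 bits → U+05E0).

U+05E0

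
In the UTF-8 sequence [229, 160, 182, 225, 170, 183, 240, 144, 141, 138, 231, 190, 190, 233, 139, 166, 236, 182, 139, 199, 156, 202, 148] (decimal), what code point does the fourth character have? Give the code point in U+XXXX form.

Offset 0: leading byte 0xE5 = 11100101 → 3-byte char #1 = E5 A0 B6.
Offset 3: leading byte 0xE1 = 11100001 → 3-byte char #2 = E1 AA B7.
Offset 6: leading byte 0xF0 = 11110000 → 4-byte char #3 = F0 90 8D 8A.
Offset 10: leading byte 0xE7 = 11100111 → 3-byte char #4 = E7 BE BE.
Leading byte 0xE7 = 11100111 matches 1110xxxx → 3-byte sequence.
Byte 1: 0xE7 = 11100111, payload 0111 (4 bits).
Byte 2: 0xBE = 10111110 (10xxxxxx ✓), payload 111110.
Byte 3: 0xBE = 10111110 (10xxxxxx ✓), payload 111110.
Concatenate: 0111111110111110 = 0x7FBE (16 bits → U+7FBE).

U+7FBE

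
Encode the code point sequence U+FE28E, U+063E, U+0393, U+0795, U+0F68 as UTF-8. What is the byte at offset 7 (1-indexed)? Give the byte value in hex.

1-indexed offset 7 is 0-indexed offset 6.
U+FE28E → 4-byte form F3 BE 8A 8E at offsets 0–3.
U+063E → 2-byte form D8 BE at offsets 4–5.
U+0393 → 2-byte form CE 93 at offsets 6–7.
Offset 6 falls in char 3's range; it's byte 1 of CE 93 = 0xCE.

0xCE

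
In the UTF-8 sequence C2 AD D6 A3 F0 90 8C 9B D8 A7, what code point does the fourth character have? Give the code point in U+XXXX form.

U+0627

Offset 0: leading byte 0xC2 = 11000010 → 2-byte char #1 = C2 AD.
Offset 2: leading byte 0xD6 = 11010110 → 2-byte char #2 = D6 A3.
Offset 4: leading byte 0xF0 = 11110000 → 4-byte char #3 = F0 90 8C 9B.
Offset 8: leading byte 0xD8 = 11011000 → 2-byte char #4 = D8 A7.
Leading byte 0xD8 = 11011000 matches 110xxxxx → 2-byte sequence.
Byte 1: 0xD8 = 11011000, payload 11000 (5 bits).
Byte 2: 0xA7 = 10100111 (10xxxxxx ✓), payload 100111.
Concatenate: 11000100111 = 0x627 (11 bits → U+0627).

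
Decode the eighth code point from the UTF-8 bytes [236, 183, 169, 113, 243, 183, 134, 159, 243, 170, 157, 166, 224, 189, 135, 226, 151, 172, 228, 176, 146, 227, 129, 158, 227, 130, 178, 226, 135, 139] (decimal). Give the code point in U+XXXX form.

U+305E

Offset 0: leading byte 0xEC = 11101100 → 3-byte char #1 = EC B7 A9.
Offset 3: leading byte 0x71 = 01110001 → 1-byte char #2 = 71.
Offset 4: leading byte 0xF3 = 11110011 → 4-byte char #3 = F3 B7 86 9F.
Offset 8: leading byte 0xF3 = 11110011 → 4-byte char #4 = F3 AA 9D A6.
Offset 12: leading byte 0xE0 = 11100000 → 3-byte char #5 = E0 BD 87.
Offset 15: leading byte 0xE2 = 11100010 → 3-byte char #6 = E2 97 AC.
Offset 18: leading byte 0xE4 = 11100100 → 3-byte char #7 = E4 B0 92.
Offset 21: leading byte 0xE3 = 11100011 → 3-byte char #8 = E3 81 9E.
Leading byte 0xE3 = 11100011 matches 1110xxxx → 3-byte sequence.
Byte 1: 0xE3 = 11100011, payload 0011 (4 bits).
Byte 2: 0x81 = 10000001 (10xxxxxx ✓), payload 000001.
Byte 3: 0x9E = 10011110 (10xxxxxx ✓), payload 011110.
Concatenate: 0011000001011110 = 0x305E (16 bits → U+305E).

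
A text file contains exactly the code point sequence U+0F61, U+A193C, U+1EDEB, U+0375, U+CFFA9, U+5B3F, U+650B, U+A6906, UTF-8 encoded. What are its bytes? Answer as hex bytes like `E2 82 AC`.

U+0F61: 3-byte form → E0 BD A1.
U+A193C: 4-byte form → F2 A1 A4 BC.
U+1EDEB: 4-byte form → F0 9E B7 AB.
U+0375: 2-byte form → CD B5.
U+CFFA9: 4-byte form → F3 8F BE A9.
U+5B3F: 3-byte form → E5 AC BF.
U+650B: 3-byte form → E6 94 8B.
U+A6906: 4-byte form → F2 A6 A4 86.
Concatenated (27 bytes): E0 BD A1 F2 A1 A4 BC F0 9E B7 AB CD B5 F3 8F BE A9 E5 AC BF E6 94 8B F2 A6 A4 86.

E0 BD A1 F2 A1 A4 BC F0 9E B7 AB CD B5 F3 8F BE A9 E5 AC BF E6 94 8B F2 A6 A4 86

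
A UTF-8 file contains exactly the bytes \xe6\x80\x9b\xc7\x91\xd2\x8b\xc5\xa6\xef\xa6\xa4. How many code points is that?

Byte at offset 0: 0xE6 = 11100110 → 3-byte char (#1). Advance 3.
Byte at offset 3: 0xC7 = 11000111 → 2-byte char (#2). Advance 2.
Byte at offset 5: 0xD2 = 11010010 → 2-byte char (#3). Advance 2.
Byte at offset 7: 0xC5 = 11000101 → 2-byte char (#4). Advance 2.
Byte at offset 9: 0xEF = 11101111 → 3-byte char (#5). Advance 3.
Reached end at offset 12 after 5 code points.

5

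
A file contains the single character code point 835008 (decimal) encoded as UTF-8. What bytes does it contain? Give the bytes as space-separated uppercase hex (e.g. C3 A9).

U+CBDC0 = 0xCBDC0 = 835008 decimal. In range U+10000–U+10FFFF → 4-byte form: 11110xxx 10xxxxxx 10xxxxxx 10xxxxxx.
Binary (21 bits): 011001011110111000000.
Split 3+6+6+6: 011 | 001011 | 110111 | 000000.
Byte 1: 11110011 = 0xF3.
Byte 2: 10001011 = 0x8B.
Byte 3: 10110111 = 0xB7.
Byte 4: 10000000 = 0x80.

F3 8B B7 80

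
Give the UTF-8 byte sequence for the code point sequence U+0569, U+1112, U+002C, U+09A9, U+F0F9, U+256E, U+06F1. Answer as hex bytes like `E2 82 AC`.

D5 A9 E1 84 92 2C E0 A6 A9 EF 83 B9 E2 95 AE DB B1

U+0569: 2-byte form → D5 A9.
U+1112: 3-byte form → E1 84 92.
U+002C: 1-byte form → 2C.
U+09A9: 3-byte form → E0 A6 A9.
U+F0F9: 3-byte form → EF 83 B9.
U+256E: 3-byte form → E2 95 AE.
U+06F1: 2-byte form → DB B1.
Concatenated (17 bytes): D5 A9 E1 84 92 2C E0 A6 A9 EF 83 B9 E2 95 AE DB B1.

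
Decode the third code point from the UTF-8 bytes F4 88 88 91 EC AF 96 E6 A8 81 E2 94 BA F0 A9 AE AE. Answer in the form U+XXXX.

Offset 0: leading byte 0xF4 = 11110100 → 4-byte char #1 = F4 88 88 91.
Offset 4: leading byte 0xEC = 11101100 → 3-byte char #2 = EC AF 96.
Offset 7: leading byte 0xE6 = 11100110 → 3-byte char #3 = E6 A8 81.
Leading byte 0xE6 = 11100110 matches 1110xxxx → 3-byte sequence.
Byte 1: 0xE6 = 11100110, payload 0110 (4 bits).
Byte 2: 0xA8 = 10101000 (10xxxxxx ✓), payload 101000.
Byte 3: 0x81 = 10000001 (10xxxxxx ✓), payload 000001.
Concatenate: 0110101000000001 = 0x6A01 (16 bits → U+6A01).

U+6A01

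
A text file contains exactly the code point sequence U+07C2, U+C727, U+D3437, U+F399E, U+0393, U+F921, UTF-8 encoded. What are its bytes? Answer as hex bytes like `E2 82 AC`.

DF 82 EC 9C A7 F3 93 90 B7 F3 B3 A6 9E CE 93 EF A4 A1

U+07C2: 2-byte form → DF 82.
U+C727: 3-byte form → EC 9C A7.
U+D3437: 4-byte form → F3 93 90 B7.
U+F399E: 4-byte form → F3 B3 A6 9E.
U+0393: 2-byte form → CE 93.
U+F921: 3-byte form → EF A4 A1.
Concatenated (18 bytes): DF 82 EC 9C A7 F3 93 90 B7 F3 B3 A6 9E CE 93 EF A4 A1.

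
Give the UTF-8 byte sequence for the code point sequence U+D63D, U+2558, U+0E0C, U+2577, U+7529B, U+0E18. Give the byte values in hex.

U+D63D: 3-byte form → ED 98 BD.
U+2558: 3-byte form → E2 95 98.
U+0E0C: 3-byte form → E0 B8 8C.
U+2577: 3-byte form → E2 95 B7.
U+7529B: 4-byte form → F1 B5 8A 9B.
U+0E18: 3-byte form → E0 B8 98.
Concatenated (19 bytes): ED 98 BD E2 95 98 E0 B8 8C E2 95 B7 F1 B5 8A 9B E0 B8 98.

ED 98 BD E2 95 98 E0 B8 8C E2 95 B7 F1 B5 8A 9B E0 B8 98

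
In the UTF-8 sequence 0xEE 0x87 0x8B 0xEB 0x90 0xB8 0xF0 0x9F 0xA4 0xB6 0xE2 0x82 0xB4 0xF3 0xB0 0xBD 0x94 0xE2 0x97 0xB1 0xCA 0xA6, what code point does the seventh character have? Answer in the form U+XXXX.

U+02A6

Offset 0: leading byte 0xEE = 11101110 → 3-byte char #1 = EE 87 8B.
Offset 3: leading byte 0xEB = 11101011 → 3-byte char #2 = EB 90 B8.
Offset 6: leading byte 0xF0 = 11110000 → 4-byte char #3 = F0 9F A4 B6.
Offset 10: leading byte 0xE2 = 11100010 → 3-byte char #4 = E2 82 B4.
Offset 13: leading byte 0xF3 = 11110011 → 4-byte char #5 = F3 B0 BD 94.
Offset 17: leading byte 0xE2 = 11100010 → 3-byte char #6 = E2 97 B1.
Offset 20: leading byte 0xCA = 11001010 → 2-byte char #7 = CA A6.
Leading byte 0xCA = 11001010 matches 110xxxxx → 2-byte sequence.
Byte 1: 0xCA = 11001010, payload 01010 (5 bits).
Byte 2: 0xA6 = 10100110 (10xxxxxx ✓), payload 100110.
Concatenate: 01010100110 = 0x2A6 (11 bits → U+02A6).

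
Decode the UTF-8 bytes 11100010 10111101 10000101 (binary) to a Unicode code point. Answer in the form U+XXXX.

U+2F45

Leading byte 0xE2 = 11100010 matches 1110xxxx → 3-byte sequence.
Byte 1: 0xE2 = 11100010, payload 0010 (4 bits).
Byte 2: 0xBD = 10111101 (10xxxxxx ✓), payload 111101.
Byte 3: 0x85 = 10000101 (10xxxxxx ✓), payload 000101.
Concatenate: 0010111101000101 = 0x2F45 (16 bits → U+2F45).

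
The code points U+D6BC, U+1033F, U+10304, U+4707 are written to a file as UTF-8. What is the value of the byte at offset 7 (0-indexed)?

0xF0

U+D6BC → 3-byte form ED 9A BC at offsets 0–2.
U+1033F → 4-byte form F0 90 8C BF at offsets 3–6.
U+10304 → 4-byte form F0 90 8C 84 at offsets 7–10.
Offset 7 falls in char 3's range; it's byte 1 of F0 90 8C 84 = 0xF0.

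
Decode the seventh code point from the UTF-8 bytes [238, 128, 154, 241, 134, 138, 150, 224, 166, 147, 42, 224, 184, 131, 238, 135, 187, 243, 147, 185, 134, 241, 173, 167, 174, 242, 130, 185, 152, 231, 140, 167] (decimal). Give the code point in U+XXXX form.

Offset 0: leading byte 0xEE = 11101110 → 3-byte char #1 = EE 80 9A.
Offset 3: leading byte 0xF1 = 11110001 → 4-byte char #2 = F1 86 8A 96.
Offset 7: leading byte 0xE0 = 11100000 → 3-byte char #3 = E0 A6 93.
Offset 10: leading byte 0x2A = 00101010 → 1-byte char #4 = 2A.
Offset 11: leading byte 0xE0 = 11100000 → 3-byte char #5 = E0 B8 83.
Offset 14: leading byte 0xEE = 11101110 → 3-byte char #6 = EE 87 BB.
Offset 17: leading byte 0xF3 = 11110011 → 4-byte char #7 = F3 93 B9 86.
Leading byte 0xF3 = 11110011 matches 11110xxx → 4-byte sequence.
Byte 1: 0xF3 = 11110011, payload 011 (3 bits).
Byte 2: 0x93 = 10010011 (10xxxxxx ✓), payload 010011.
Byte 3: 0xB9 = 10111001 (10xxxxxx ✓), payload 111001.
Byte 4: 0x86 = 10000110 (10xxxxxx ✓), payload 000110.
Concatenate: 011010011111001000110 = 0xD3E46 (21 bits → U+D3E46).

U+D3E46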